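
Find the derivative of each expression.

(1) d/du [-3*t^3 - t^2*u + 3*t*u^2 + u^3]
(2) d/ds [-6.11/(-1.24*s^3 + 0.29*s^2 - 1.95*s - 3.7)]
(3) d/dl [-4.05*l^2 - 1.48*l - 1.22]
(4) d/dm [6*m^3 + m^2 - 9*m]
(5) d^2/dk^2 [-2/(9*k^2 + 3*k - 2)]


(1) = -t^2 + 6*t*u + 3*u^2
(2) = (-22.7292*s^2 + 3.5438*s - 11.9145)/(1.24*s^3 - 0.29*s^2 + 1.95*s + 3.7)^2
(3) = -8.1*l - 1.48
(4) = 18*m^2 + 2*m - 9
(5) = 36*(9*k^2 + 3*k - (6*k + 1)^2 - 2)/(9*k^2 + 3*k - 2)^3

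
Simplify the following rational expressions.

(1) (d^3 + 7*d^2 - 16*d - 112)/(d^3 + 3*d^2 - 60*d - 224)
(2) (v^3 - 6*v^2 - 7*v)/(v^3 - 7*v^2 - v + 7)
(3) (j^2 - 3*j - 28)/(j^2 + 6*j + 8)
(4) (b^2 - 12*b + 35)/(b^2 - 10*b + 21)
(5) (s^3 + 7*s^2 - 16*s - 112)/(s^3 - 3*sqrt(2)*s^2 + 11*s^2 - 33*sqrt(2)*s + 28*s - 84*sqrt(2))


(1) = (d - 4)/(d - 8)
(2) = v/(v - 1)
(3) = (j - 7)/(j + 2)
(4) = (b - 5)/(b - 3)
(5) = (s - 4)/(s - 3*sqrt(2))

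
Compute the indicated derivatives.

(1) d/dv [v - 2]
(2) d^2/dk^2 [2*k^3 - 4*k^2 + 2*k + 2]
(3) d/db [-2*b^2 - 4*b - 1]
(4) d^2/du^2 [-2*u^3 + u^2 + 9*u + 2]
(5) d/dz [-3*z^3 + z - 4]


(1) = 1
(2) = 12*k - 8
(3) = -4*b - 4
(4) = 2 - 12*u
(5) = 1 - 9*z^2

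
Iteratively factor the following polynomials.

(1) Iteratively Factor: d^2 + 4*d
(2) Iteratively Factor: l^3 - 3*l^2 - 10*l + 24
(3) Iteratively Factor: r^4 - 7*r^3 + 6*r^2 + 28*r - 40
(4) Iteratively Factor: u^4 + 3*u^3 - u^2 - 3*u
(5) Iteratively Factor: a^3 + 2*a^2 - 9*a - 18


(1) = (d + 4)*(d)
(2) = (l + 3)*(l^2 - 6*l + 8) = (l - 4)*(l + 3)*(l - 2)
(3) = (r - 2)*(r^3 - 5*r^2 - 4*r + 20) = (r - 2)^2*(r^2 - 3*r - 10) = (r - 2)^2*(r + 2)*(r - 5)
(4) = (u - 1)*(u^3 + 4*u^2 + 3*u) = (u - 1)*(u + 3)*(u^2 + u) = (u - 1)*(u + 1)*(u + 3)*(u)
(5) = (a + 2)*(a^2 - 9) = (a + 2)*(a + 3)*(a - 3)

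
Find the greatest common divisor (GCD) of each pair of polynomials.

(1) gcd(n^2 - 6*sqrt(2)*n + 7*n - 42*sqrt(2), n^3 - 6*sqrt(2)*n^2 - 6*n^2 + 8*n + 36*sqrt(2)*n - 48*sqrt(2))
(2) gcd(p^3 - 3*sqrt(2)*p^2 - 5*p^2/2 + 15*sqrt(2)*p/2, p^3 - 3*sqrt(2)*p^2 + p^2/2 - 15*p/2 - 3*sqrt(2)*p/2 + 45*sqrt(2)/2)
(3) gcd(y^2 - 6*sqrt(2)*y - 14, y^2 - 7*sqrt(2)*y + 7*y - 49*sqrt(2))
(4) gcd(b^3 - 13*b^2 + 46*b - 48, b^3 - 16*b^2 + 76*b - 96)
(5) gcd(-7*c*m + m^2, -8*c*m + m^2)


(1) = n - 6*sqrt(2)
(2) = p^2 + p*(-3*sqrt(2) - 5/2) + 15*sqrt(2)/2
(3) = y - 7*sqrt(2)
(4) = b^2 - 10*b + 16
(5) = gcd(m*(-7*c + m), m*(-8*c + m)) = m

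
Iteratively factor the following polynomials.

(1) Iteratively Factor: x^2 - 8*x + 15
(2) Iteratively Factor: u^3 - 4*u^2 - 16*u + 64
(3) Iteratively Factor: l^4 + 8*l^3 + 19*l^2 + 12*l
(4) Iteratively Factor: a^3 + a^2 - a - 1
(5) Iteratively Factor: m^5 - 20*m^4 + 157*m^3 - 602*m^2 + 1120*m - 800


(1) = (x - 5)*(x - 3)
(2) = (u - 4)*(u^2 - 16) = (u - 4)*(u + 4)*(u - 4)
(3) = (l + 4)*(l^3 + 4*l^2 + 3*l) = (l + 1)*(l + 4)*(l^2 + 3*l) = l*(l + 1)*(l + 4)*(l + 3)
(4) = (a - 1)*(a^2 + 2*a + 1) = (a - 1)*(a + 1)*(a + 1)
(5) = (m - 5)*(m^4 - 15*m^3 + 82*m^2 - 192*m + 160) = (m - 5)*(m - 4)*(m^3 - 11*m^2 + 38*m - 40) = (m - 5)*(m - 4)^2*(m^2 - 7*m + 10) = (m - 5)^2*(m - 4)^2*(m - 2)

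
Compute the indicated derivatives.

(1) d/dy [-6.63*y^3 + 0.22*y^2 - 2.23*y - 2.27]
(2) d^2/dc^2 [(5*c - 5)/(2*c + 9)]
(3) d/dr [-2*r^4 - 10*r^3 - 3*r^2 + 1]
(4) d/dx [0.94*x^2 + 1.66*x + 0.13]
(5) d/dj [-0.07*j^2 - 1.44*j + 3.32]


(1) = -19.89*y^2 + 0.44*y - 2.23
(2) = -220/(2*c + 9)^3
(3) = 2*r*(-4*r^2 - 15*r - 3)
(4) = 1.88*x + 1.66
(5) = -0.14*j - 1.44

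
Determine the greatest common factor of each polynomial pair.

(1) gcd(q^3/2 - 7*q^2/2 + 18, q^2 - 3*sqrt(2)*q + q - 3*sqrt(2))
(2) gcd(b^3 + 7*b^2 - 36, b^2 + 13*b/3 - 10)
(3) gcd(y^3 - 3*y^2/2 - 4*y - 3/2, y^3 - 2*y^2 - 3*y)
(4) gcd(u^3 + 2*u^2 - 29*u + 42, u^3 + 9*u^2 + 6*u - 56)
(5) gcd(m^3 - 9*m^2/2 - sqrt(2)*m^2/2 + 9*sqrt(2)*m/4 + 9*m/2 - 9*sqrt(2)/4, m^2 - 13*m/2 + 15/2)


(1) = 1
(2) = gcd((b - 2)*(b + 3)*(b + 6), (b - 5/3)*(b + 6)) = b + 6
(3) = gcd((y - 3)*(y + 1/2)*(y + 1), y*(y - 3)*(y + 1)) = y^2 - 2*y - 3
(4) = u^2 + 5*u - 14
(5) = gcd((m - 3)*(m - 3/2)*(m - sqrt(2)/2), (m - 5)*(m - 3/2)) = m - 3/2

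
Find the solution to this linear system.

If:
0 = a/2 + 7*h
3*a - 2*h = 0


Then:
a = 0
h = 0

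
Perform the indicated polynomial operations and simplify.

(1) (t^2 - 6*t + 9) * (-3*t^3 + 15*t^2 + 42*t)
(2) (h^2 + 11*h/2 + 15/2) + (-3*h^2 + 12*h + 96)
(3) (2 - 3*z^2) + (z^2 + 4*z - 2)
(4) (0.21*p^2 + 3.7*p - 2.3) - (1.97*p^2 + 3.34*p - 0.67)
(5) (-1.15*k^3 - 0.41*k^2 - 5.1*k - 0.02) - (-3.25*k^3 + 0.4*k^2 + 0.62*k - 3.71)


(1) = -3*t^5 + 33*t^4 - 75*t^3 - 117*t^2 + 378*t
(2) = -2*h^2 + 35*h/2 + 207/2
(3) = -2*z^2 + 4*z
(4) = -1.76*p^2 + 0.36*p - 1.63
(5) = 2.1*k^3 - 0.81*k^2 - 5.72*k + 3.69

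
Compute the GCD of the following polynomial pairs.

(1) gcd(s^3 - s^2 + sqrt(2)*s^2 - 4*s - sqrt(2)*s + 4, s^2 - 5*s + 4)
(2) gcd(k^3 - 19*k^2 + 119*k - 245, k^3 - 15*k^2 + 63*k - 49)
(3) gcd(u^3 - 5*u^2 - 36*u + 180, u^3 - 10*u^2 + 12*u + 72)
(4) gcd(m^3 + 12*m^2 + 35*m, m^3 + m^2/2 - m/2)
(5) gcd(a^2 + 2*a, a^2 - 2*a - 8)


(1) = gcd((s - 1)*(s - sqrt(2))*(s + 2*sqrt(2)), (s - 4)*(s - 1)) = s - 1
(2) = k^2 - 14*k + 49
(3) = gcd((u - 6)*(u - 5)*(u + 6), (u - 6)^2*(u + 2)) = u - 6
(4) = gcd(m*(m + 5)*(m + 7), m*(m - 1/2)*(m + 1)) = m
(5) = a + 2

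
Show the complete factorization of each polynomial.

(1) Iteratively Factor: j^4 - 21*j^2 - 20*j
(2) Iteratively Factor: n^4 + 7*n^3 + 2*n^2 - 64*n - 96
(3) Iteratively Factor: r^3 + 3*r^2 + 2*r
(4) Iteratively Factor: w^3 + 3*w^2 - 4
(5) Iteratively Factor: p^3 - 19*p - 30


(1) = (j + 4)*(j^3 - 4*j^2 - 5*j) = j*(j + 4)*(j^2 - 4*j - 5) = j*(j + 1)*(j + 4)*(j - 5)
(2) = (n + 4)*(n^3 + 3*n^2 - 10*n - 24) = (n - 3)*(n + 4)*(n^2 + 6*n + 8) = (n - 3)*(n + 4)^2*(n + 2)
(3) = (r + 1)*(r^2 + 2*r) = (r + 1)*(r + 2)*(r)
(4) = (w + 2)*(w^2 + w - 2) = (w - 1)*(w + 2)*(w + 2)
(5) = (p + 2)*(p^2 - 2*p - 15) = (p - 5)*(p + 2)*(p + 3)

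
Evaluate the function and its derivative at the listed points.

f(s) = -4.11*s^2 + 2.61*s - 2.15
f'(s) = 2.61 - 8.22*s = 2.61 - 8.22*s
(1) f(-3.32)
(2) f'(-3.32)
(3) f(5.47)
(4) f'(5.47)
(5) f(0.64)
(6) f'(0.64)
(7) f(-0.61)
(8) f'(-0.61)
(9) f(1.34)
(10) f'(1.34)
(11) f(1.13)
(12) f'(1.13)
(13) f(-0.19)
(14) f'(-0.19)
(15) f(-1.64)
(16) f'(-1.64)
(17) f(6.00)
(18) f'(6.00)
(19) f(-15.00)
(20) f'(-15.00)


(1) = -56.12
(2) = 29.90
(3) = -110.85
(4) = -42.35
(5) = -2.16
(6) = -2.65
(7) = -5.27
(8) = 7.62
(9) = -6.03
(10) = -8.40
(11) = -4.45
(12) = -6.68
(13) = -2.79
(14) = 4.17
(15) = -17.48
(16) = 16.09
(17) = -134.45
(18) = -46.71
(19) = -966.05
(20) = 125.91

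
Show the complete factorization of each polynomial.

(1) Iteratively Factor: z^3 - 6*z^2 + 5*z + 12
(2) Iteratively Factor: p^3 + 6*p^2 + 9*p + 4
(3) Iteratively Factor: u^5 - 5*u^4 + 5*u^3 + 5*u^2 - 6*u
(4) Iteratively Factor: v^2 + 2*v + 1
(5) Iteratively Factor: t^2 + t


(1) = (z - 4)*(z^2 - 2*z - 3) = (z - 4)*(z - 3)*(z + 1)
(2) = (p + 1)*(p^2 + 5*p + 4) = (p + 1)*(p + 4)*(p + 1)
(3) = (u - 2)*(u^4 - 3*u^3 - u^2 + 3*u) = (u - 2)*(u + 1)*(u^3 - 4*u^2 + 3*u) = u*(u - 2)*(u + 1)*(u^2 - 4*u + 3) = u*(u - 2)*(u - 1)*(u + 1)*(u - 3)
(4) = (v + 1)*(v + 1)
(5) = (t + 1)*(t)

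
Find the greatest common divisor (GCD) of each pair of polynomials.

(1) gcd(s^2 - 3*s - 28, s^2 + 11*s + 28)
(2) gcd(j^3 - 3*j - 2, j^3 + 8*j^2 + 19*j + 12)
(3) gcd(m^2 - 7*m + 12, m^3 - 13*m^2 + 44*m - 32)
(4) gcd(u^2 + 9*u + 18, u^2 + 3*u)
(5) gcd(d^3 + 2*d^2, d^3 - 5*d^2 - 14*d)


(1) = s + 4
(2) = j + 1
(3) = gcd((m - 4)*(m - 3), (m - 8)*(m - 4)*(m - 1)) = m - 4
(4) = u + 3
(5) = gcd(d^2*(d + 2), d*(d - 7)*(d + 2)) = d^2 + 2*d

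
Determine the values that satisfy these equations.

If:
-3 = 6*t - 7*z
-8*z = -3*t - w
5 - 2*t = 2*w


Then:
t = -13/68
w = 183/68
z = 9/34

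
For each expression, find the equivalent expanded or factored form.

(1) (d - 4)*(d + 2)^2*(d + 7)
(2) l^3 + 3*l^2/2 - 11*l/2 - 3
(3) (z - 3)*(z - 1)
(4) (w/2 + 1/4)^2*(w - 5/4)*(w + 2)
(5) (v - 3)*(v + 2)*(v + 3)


(1) = d^4 + 7*d^3 - 12*d^2 - 100*d - 112
(2) = (l - 2)*(l + 1/2)*(l + 3)
(3) = z^2 - 4*z + 3
(4) = w^4/4 + 7*w^3/16 - 3*w^2/8 - 37*w/64 - 5/32
(5) = v^3 + 2*v^2 - 9*v - 18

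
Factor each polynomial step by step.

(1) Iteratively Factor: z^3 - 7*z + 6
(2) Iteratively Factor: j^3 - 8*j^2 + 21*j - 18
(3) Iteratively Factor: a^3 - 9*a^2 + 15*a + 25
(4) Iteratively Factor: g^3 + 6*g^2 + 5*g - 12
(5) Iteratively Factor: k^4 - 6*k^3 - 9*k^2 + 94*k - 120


(1) = (z - 1)*(z^2 + z - 6) = (z - 1)*(z + 3)*(z - 2)
(2) = (j - 2)*(j^2 - 6*j + 9) = (j - 3)*(j - 2)*(j - 3)
(3) = (a - 5)*(a^2 - 4*a - 5) = (a - 5)^2*(a + 1)
(4) = (g + 4)*(g^2 + 2*g - 3) = (g - 1)*(g + 4)*(g + 3)
(5) = (k + 4)*(k^3 - 10*k^2 + 31*k - 30) = (k - 2)*(k + 4)*(k^2 - 8*k + 15) = (k - 5)*(k - 2)*(k + 4)*(k - 3)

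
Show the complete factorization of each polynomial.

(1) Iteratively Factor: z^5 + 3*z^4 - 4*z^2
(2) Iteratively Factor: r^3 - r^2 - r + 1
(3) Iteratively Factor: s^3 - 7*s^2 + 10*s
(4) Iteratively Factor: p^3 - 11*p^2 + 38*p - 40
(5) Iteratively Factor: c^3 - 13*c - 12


(1) = (z + 2)*(z^4 + z^3 - 2*z^2) = (z - 1)*(z + 2)*(z^3 + 2*z^2) = (z - 1)*(z + 2)^2*(z^2) = z*(z - 1)*(z + 2)^2*(z)
(2) = (r - 1)*(r^2 - 1) = (r - 1)^2*(r + 1)
(3) = (s - 2)*(s^2 - 5*s) = (s - 5)*(s - 2)*(s)
(4) = (p - 2)*(p^2 - 9*p + 20) = (p - 4)*(p - 2)*(p - 5)
(5) = (c + 3)*(c^2 - 3*c - 4) = (c - 4)*(c + 3)*(c + 1)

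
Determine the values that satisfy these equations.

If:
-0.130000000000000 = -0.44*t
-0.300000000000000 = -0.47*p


Then:
p = 0.64
t = 0.30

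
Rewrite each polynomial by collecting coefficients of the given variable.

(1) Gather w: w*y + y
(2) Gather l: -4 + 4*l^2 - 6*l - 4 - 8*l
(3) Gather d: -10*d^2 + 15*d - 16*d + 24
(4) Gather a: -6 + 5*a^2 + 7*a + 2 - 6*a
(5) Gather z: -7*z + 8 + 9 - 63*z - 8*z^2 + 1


(1) = w*y + y
(2) = 4*l^2 - 14*l - 8
(3) = -10*d^2 - d + 24
(4) = 5*a^2 + a - 4
(5) = -8*z^2 - 70*z + 18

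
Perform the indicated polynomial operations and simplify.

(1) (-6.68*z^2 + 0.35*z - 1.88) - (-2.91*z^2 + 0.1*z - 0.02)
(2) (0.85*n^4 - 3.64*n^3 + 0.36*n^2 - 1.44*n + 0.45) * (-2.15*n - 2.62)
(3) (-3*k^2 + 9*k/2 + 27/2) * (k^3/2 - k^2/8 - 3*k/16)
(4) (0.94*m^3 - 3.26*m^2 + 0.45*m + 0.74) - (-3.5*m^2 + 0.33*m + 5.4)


(1) = -3.77*z^2 + 0.25*z - 1.86
(2) = -1.8275*n^5 + 5.599*n^4 + 8.7628*n^3 + 2.1528*n^2 + 2.8053*n - 1.179
(3) = -3*k^5/2 + 21*k^4/8 + 27*k^3/4 - 81*k^2/32 - 81*k/32
(4) = 0.94*m^3 + 0.24*m^2 + 0.12*m - 4.66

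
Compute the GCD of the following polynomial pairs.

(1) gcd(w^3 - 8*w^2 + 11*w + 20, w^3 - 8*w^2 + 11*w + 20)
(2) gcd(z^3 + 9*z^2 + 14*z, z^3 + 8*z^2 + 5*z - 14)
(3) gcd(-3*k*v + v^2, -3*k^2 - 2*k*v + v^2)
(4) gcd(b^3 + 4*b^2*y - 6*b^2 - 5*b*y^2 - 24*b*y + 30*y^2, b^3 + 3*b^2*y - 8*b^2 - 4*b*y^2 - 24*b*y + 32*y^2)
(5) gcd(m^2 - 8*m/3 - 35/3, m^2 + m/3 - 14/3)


(1) = gcd((w - 5)*(w - 4)*(w + 1), (w - 5)*(w - 4)*(w + 1)) = w^3 - 8*w^2 + 11*w + 20
(2) = z^2 + 9*z + 14
(3) = gcd(v*(-3*k + v), (-3*k + v)*(k + v)) = -3*k + v
(4) = gcd((b - 6)*(b - y)*(b + 5*y), (b - 8)*(b - y)*(b + 4*y)) = -b + y
(5) = gcd((m - 5)*(m + 7/3), (m - 2)*(m + 7/3)) = m + 7/3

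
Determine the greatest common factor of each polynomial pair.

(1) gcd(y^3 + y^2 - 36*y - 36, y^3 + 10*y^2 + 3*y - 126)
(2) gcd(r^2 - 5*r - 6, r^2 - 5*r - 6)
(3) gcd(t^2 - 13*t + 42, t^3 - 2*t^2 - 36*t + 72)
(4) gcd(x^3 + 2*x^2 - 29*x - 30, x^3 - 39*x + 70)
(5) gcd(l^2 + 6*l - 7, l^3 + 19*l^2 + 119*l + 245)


(1) = gcd((y - 6)*(y + 1)*(y + 6), (y - 3)*(y + 6)*(y + 7)) = y + 6
(2) = gcd((r - 6)*(r + 1), (r - 6)*(r + 1)) = r^2 - 5*r - 6
(3) = t - 6
(4) = gcd((x - 5)*(x + 1)*(x + 6), (x - 5)*(x - 2)*(x + 7)) = x - 5
(5) = l + 7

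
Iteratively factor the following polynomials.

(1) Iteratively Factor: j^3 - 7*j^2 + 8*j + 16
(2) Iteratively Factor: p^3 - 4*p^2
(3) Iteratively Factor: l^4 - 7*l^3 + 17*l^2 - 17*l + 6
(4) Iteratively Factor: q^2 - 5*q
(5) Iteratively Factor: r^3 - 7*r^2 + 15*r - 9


(1) = (j + 1)*(j^2 - 8*j + 16) = (j - 4)*(j + 1)*(j - 4)
(2) = (p - 4)*(p^2) = p*(p - 4)*(p)
(3) = (l - 3)*(l^3 - 4*l^2 + 5*l - 2) = (l - 3)*(l - 1)*(l^2 - 3*l + 2) = (l - 3)*(l - 2)*(l - 1)*(l - 1)
(4) = (q - 5)*(q)
(5) = (r - 1)*(r^2 - 6*r + 9) = (r - 3)*(r - 1)*(r - 3)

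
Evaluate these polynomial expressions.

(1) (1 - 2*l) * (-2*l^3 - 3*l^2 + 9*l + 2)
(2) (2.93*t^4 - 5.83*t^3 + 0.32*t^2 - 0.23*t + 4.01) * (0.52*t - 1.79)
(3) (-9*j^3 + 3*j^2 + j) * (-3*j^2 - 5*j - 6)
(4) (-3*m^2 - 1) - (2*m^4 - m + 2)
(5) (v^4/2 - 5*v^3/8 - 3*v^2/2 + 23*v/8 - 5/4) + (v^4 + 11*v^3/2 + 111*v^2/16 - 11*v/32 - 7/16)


(1) = 4*l^4 + 4*l^3 - 21*l^2 + 5*l + 2
(2) = 1.5236*t^5 - 8.2763*t^4 + 10.6021*t^3 - 0.6924*t^2 + 2.4969*t - 7.1779
(3) = 27*j^5 + 36*j^4 + 36*j^3 - 23*j^2 - 6*j
(4) = -2*m^4 - 3*m^2 + m - 3
(5) = 3*v^4/2 + 39*v^3/8 + 87*v^2/16 + 81*v/32 - 27/16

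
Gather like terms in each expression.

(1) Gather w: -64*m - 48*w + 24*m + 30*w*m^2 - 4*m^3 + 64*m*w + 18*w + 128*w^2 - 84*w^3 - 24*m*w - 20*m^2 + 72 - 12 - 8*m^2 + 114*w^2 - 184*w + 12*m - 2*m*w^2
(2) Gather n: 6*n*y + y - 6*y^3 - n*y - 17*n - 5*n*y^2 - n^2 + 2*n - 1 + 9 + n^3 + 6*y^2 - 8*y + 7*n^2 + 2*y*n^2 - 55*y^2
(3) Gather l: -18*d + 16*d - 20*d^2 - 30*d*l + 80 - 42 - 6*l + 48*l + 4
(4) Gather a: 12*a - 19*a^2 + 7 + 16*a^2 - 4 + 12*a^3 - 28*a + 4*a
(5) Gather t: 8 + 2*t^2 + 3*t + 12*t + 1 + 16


(1) = -4*m^3 - 28*m^2 - 28*m - 84*w^3 + w^2*(242 - 2*m) + w*(30*m^2 + 40*m - 214) + 60
(2) = n^3 + n^2*(2*y + 6) + n*(-5*y^2 + 5*y - 15) - 6*y^3 - 49*y^2 - 7*y + 8
(3) = -20*d^2 - 2*d + l*(42 - 30*d) + 42
(4) = 12*a^3 - 3*a^2 - 12*a + 3
(5) = 2*t^2 + 15*t + 25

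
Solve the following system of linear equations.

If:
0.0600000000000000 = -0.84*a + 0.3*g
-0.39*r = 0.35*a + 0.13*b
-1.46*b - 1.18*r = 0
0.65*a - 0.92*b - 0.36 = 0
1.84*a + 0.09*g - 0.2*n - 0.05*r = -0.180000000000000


Then:
a = -1.37
b = -1.36
g = -3.63
n = -13.73
r = 1.68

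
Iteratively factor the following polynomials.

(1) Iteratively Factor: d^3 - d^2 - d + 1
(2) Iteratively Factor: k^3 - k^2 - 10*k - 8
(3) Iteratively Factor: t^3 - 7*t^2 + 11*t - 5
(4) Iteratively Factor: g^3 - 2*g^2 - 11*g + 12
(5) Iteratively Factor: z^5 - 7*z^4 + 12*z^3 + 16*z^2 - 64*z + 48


(1) = (d - 1)*(d^2 - 1) = (d - 1)^2*(d + 1)
(2) = (k + 2)*(k^2 - 3*k - 4) = (k - 4)*(k + 2)*(k + 1)
(3) = (t - 5)*(t^2 - 2*t + 1) = (t - 5)*(t - 1)*(t - 1)
(4) = (g - 1)*(g^2 - g - 12) = (g - 4)*(g - 1)*(g + 3)
(5) = (z - 2)*(z^4 - 5*z^3 + 2*z^2 + 20*z - 24) = (z - 3)*(z - 2)*(z^3 - 2*z^2 - 4*z + 8) = (z - 3)*(z - 2)^2*(z^2 - 4) = (z - 3)*(z - 2)^3*(z + 2)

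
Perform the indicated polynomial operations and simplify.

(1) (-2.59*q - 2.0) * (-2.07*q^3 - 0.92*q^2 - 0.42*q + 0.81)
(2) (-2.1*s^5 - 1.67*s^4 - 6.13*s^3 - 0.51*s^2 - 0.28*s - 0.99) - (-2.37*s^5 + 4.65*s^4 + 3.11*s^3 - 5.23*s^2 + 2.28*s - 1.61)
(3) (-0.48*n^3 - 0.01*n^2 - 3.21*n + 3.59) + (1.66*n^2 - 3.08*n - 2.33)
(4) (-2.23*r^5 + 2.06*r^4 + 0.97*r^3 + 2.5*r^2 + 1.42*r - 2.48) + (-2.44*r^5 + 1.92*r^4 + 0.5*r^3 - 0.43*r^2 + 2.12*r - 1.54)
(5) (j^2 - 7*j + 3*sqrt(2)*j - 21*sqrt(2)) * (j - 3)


(1) = 5.3613*q^4 + 6.5228*q^3 + 2.9278*q^2 - 1.2579*q - 1.62
(2) = 0.27*s^5 - 6.32*s^4 - 9.24*s^3 + 4.72*s^2 - 2.56*s + 0.62
(3) = -0.48*n^3 + 1.65*n^2 - 6.29*n + 1.26
(4) = -4.67*r^5 + 3.98*r^4 + 1.47*r^3 + 2.07*r^2 + 3.54*r - 4.02
(5) = j^3 - 10*j^2 + 3*sqrt(2)*j^2 - 30*sqrt(2)*j + 21*j + 63*sqrt(2)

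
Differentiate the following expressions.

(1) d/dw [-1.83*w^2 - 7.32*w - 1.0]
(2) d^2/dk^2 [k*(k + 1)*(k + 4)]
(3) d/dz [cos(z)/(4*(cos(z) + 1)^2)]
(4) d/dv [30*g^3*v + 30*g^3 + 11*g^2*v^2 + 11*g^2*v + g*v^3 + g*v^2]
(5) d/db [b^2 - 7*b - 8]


(1) = -3.66*w - 7.32
(2) = 6*k + 10
(3) = (cos(z) - 1)*sin(z)/(4*(cos(z) + 1)^3)
(4) = g*(30*g^2 + 22*g*v + 11*g + 3*v^2 + 2*v)
(5) = 2*b - 7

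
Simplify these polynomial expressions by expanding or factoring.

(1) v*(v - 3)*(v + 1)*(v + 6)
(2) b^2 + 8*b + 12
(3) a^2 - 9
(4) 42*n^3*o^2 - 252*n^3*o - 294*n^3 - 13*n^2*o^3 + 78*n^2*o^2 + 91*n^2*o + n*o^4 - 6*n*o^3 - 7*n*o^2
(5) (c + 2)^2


(1) = v^4 + 4*v^3 - 15*v^2 - 18*v
(2) = (b + 2)*(b + 6)
(3) = (a - 3)*(a + 3)
(4) = (-7*n + o)*(-6*n + o)*(o - 7)*(n*o + n)
(5) = c^2 + 4*c + 4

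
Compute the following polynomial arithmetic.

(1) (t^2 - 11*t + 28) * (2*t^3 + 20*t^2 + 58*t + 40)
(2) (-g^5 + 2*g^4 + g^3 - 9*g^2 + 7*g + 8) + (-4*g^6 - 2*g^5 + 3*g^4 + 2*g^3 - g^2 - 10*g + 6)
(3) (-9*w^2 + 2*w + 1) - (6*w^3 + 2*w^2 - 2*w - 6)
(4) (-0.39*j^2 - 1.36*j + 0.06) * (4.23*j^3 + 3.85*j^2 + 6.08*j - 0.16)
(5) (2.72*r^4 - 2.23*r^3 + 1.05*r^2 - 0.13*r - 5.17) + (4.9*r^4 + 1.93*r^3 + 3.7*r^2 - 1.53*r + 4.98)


(1) = 2*t^5 - 2*t^4 - 106*t^3 - 38*t^2 + 1184*t + 1120
(2) = -4*g^6 - 3*g^5 + 5*g^4 + 3*g^3 - 10*g^2 - 3*g + 14
(3) = -6*w^3 - 11*w^2 + 4*w + 7
(4) = -1.6497*j^5 - 7.2543*j^4 - 7.3534*j^3 - 7.9754*j^2 + 0.5824*j - 0.0096
(5) = 7.62*r^4 - 0.3*r^3 + 4.75*r^2 - 1.66*r - 0.19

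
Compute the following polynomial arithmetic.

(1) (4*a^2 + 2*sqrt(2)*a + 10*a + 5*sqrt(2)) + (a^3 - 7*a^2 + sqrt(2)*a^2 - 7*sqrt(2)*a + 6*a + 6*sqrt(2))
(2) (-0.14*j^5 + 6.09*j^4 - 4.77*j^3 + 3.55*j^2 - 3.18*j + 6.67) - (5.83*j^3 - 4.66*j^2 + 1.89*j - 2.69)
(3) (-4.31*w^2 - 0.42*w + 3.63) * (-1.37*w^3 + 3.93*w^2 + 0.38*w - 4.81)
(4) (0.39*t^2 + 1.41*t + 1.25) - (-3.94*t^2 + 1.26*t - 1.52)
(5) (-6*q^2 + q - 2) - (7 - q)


(1) = a^3 - 3*a^2 + sqrt(2)*a^2 - 5*sqrt(2)*a + 16*a + 11*sqrt(2)
(2) = -0.14*j^5 + 6.09*j^4 - 10.6*j^3 + 8.21*j^2 - 5.07*j + 9.36
(3) = 5.9047*w^5 - 16.3629*w^4 - 8.2615*w^3 + 34.8374*w^2 + 3.3996*w - 17.4603
(4) = 4.33*t^2 + 0.15*t + 2.77
(5) = -6*q^2 + 2*q - 9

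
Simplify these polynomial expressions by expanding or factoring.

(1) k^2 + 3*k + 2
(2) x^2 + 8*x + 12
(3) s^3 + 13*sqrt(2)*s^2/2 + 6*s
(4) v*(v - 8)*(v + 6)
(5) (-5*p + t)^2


(1) = (k + 1)*(k + 2)
(2) = (x + 2)*(x + 6)
(3) = s*(s + sqrt(2)/2)*(s + 6*sqrt(2))
(4) = v^3 - 2*v^2 - 48*v
(5) = 25*p^2 - 10*p*t + t^2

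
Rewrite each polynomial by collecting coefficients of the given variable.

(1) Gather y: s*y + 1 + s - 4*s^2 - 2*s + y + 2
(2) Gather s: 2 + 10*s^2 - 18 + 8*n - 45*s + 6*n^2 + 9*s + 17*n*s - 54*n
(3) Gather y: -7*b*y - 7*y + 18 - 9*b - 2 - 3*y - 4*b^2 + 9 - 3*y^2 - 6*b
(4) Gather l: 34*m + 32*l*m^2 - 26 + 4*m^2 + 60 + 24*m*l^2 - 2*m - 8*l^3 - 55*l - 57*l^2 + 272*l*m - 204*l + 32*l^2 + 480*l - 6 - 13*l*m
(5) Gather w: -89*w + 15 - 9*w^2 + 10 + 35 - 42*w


(1) = -4*s^2 - s + y*(s + 1) + 3
(2) = 6*n^2 - 46*n + 10*s^2 + s*(17*n - 36) - 16
(3) = -4*b^2 - 15*b - 3*y^2 + y*(-7*b - 10) + 25
(4) = -8*l^3 + l^2*(24*m - 25) + l*(32*m^2 + 259*m + 221) + 4*m^2 + 32*m + 28
(5) = -9*w^2 - 131*w + 60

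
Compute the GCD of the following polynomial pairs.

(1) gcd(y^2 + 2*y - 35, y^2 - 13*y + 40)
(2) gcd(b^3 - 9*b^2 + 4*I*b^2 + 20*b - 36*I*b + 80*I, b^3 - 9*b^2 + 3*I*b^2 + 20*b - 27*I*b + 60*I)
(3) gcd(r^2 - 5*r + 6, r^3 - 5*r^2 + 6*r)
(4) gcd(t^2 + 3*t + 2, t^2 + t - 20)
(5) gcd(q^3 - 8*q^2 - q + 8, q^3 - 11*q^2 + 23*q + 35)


(1) = y - 5
(2) = b^2 - 9*b + 20
(3) = r^2 - 5*r + 6
(4) = gcd((t + 1)*(t + 2), (t - 4)*(t + 5)) = 1
(5) = q + 1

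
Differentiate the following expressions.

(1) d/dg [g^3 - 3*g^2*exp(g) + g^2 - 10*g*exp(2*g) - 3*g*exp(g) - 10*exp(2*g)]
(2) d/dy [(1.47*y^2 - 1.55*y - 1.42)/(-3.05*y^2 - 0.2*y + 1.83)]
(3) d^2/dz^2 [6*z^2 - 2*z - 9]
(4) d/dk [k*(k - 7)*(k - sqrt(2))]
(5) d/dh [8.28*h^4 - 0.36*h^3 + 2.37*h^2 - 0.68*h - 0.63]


(1) = -3*g^2*exp(g) + 3*g^2 - 20*g*exp(2*g) - 9*g*exp(g) + 2*g - 30*exp(2*g) - 3*exp(g)
(2) = (-5.0215*y^2 - 3.2818*y - 3.1205)/(9.3025*y^4 + 1.22*y^3 - 11.123*y^2 - 0.732*y + 3.3489)
(3) = 12
(4) = k*(k - 7) + k*(k - sqrt(2)) + (k - 7)*(k - sqrt(2))
(5) = 33.12*h^3 - 1.08*h^2 + 4.74*h - 0.68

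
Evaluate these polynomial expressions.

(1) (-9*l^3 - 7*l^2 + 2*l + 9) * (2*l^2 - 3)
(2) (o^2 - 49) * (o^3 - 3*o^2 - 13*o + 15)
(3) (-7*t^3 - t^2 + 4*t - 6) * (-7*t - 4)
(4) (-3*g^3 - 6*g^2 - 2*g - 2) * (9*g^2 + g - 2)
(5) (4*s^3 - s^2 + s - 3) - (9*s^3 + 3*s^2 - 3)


(1) = -18*l^5 - 14*l^4 + 31*l^3 + 39*l^2 - 6*l - 27
(2) = o^5 - 3*o^4 - 62*o^3 + 162*o^2 + 637*o - 735
(3) = 49*t^4 + 35*t^3 - 24*t^2 + 26*t + 24
(4) = -27*g^5 - 57*g^4 - 18*g^3 - 8*g^2 + 2*g + 4
(5) = -5*s^3 - 4*s^2 + s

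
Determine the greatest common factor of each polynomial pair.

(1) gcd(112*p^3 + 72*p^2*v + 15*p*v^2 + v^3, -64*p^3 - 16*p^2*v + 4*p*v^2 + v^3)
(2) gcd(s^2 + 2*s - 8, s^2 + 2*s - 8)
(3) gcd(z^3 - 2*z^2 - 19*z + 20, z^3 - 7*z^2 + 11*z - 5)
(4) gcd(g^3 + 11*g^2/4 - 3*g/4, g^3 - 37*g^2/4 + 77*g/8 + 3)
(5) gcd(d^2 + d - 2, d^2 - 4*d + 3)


(1) = gcd((4*p + v)^2*(7*p + v), (-4*p + v)*(4*p + v)^2) = 16*p^2 + 8*p*v + v^2
(2) = gcd((s - 2)*(s + 4), (s - 2)*(s + 4)) = s^2 + 2*s - 8
(3) = gcd((z - 5)*(z - 1)*(z + 4), (z - 5)*(z - 1)^2) = z^2 - 6*z + 5
(4) = 1
(5) = gcd((d - 1)*(d + 2), (d - 3)*(d - 1)) = d - 1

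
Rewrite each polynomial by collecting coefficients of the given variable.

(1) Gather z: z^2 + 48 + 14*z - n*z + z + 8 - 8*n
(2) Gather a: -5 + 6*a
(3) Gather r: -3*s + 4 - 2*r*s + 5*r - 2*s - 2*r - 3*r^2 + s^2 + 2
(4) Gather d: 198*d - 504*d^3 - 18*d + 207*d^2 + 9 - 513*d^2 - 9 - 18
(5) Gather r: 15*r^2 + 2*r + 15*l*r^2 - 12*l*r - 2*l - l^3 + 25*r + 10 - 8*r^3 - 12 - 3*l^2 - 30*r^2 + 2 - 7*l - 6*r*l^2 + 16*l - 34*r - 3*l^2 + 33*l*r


(1) = -8*n + z^2 + z*(15 - n) + 56
(2) = 6*a - 5
(3) = -3*r^2 + r*(3 - 2*s) + s^2 - 5*s + 6
(4) = -504*d^3 - 306*d^2 + 180*d - 18
(5) = -l^3 - 6*l^2 + 7*l - 8*r^3 + r^2*(15*l - 15) + r*(-6*l^2 + 21*l - 7)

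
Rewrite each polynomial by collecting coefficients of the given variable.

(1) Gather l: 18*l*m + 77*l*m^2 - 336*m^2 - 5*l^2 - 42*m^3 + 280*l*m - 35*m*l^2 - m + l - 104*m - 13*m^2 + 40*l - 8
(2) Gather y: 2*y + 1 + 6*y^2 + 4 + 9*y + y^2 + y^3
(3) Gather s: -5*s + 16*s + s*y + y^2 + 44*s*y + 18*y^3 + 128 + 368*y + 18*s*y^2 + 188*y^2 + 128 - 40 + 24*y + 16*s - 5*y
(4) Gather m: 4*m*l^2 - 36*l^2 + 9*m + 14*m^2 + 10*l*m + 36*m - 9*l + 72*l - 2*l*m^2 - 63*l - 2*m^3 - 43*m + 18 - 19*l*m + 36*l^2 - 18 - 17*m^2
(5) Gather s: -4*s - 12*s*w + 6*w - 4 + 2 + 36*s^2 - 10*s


(1) = l^2*(-35*m - 5) + l*(77*m^2 + 298*m + 41) - 42*m^3 - 349*m^2 - 105*m - 8
(2) = y^3 + 7*y^2 + 11*y + 5
(3) = s*(18*y^2 + 45*y + 27) + 18*y^3 + 189*y^2 + 387*y + 216
(4) = -2*m^3 + m^2*(-2*l - 3) + m*(4*l^2 - 9*l + 2)
(5) = 36*s^2 + s*(-12*w - 14) + 6*w - 2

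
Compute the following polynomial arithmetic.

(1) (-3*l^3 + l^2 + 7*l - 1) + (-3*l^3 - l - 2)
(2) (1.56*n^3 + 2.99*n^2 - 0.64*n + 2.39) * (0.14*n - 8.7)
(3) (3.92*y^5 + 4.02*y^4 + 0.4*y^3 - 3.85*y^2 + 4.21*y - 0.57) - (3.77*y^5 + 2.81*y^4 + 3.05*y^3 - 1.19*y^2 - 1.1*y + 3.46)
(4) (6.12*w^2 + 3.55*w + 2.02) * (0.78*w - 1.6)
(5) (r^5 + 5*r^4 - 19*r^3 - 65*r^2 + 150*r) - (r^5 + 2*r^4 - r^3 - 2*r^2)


(1) = -6*l^3 + l^2 + 6*l - 3
(2) = 0.2184*n^4 - 13.1534*n^3 - 26.1026*n^2 + 5.9026*n - 20.793
(3) = 0.15*y^5 + 1.21*y^4 - 2.65*y^3 - 2.66*y^2 + 5.31*y - 4.03
(4) = 4.7736*w^3 - 7.023*w^2 - 4.1044*w - 3.232
(5) = 3*r^4 - 18*r^3 - 63*r^2 + 150*r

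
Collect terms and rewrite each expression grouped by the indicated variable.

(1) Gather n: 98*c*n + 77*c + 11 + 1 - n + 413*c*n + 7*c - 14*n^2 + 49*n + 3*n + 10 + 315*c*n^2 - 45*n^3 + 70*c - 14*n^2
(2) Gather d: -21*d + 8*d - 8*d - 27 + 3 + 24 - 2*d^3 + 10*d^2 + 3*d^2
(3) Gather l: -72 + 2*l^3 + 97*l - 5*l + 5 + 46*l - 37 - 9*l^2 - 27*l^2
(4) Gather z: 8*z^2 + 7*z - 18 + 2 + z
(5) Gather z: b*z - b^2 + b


(1) = 154*c - 45*n^3 + n^2*(315*c - 28) + n*(511*c + 51) + 22
(2) = -2*d^3 + 13*d^2 - 21*d
(3) = 2*l^3 - 36*l^2 + 138*l - 104
(4) = 8*z^2 + 8*z - 16
(5) = -b^2 + b*z + b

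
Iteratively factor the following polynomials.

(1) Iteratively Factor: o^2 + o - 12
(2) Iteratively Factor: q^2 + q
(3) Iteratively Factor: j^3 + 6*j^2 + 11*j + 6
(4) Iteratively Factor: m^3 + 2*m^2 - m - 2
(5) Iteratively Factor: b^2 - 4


(1) = (o - 3)*(o + 4)
(2) = (q + 1)*(q)
(3) = (j + 3)*(j^2 + 3*j + 2) = (j + 2)*(j + 3)*(j + 1)
(4) = (m + 1)*(m^2 + m - 2) = (m + 1)*(m + 2)*(m - 1)
(5) = (b - 2)*(b + 2)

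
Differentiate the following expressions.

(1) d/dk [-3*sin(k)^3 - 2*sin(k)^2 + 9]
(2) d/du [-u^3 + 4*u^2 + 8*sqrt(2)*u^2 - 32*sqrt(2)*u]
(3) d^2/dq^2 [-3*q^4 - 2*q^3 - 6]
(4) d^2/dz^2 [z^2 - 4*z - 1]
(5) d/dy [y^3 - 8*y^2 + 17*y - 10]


(1) = -(9*sin(k) + 4)*sin(k)*cos(k)
(2) = -3*u^2 + 8*u + 16*sqrt(2)*u - 32*sqrt(2)
(3) = 12*q*(-3*q - 1)
(4) = 2
(5) = 3*y^2 - 16*y + 17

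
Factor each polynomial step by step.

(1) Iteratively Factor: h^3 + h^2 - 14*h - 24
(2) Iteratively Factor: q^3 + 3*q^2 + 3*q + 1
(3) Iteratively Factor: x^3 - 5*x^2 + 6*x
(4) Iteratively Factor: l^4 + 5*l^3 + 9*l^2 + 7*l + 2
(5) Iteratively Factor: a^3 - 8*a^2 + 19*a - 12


(1) = (h + 2)*(h^2 - h - 12) = (h - 4)*(h + 2)*(h + 3)
(2) = (q + 1)*(q^2 + 2*q + 1) = (q + 1)^2*(q + 1)
(3) = (x)*(x^2 - 5*x + 6) = x*(x - 3)*(x - 2)
(4) = (l + 2)*(l^3 + 3*l^2 + 3*l + 1) = (l + 1)*(l + 2)*(l^2 + 2*l + 1) = (l + 1)^2*(l + 2)*(l + 1)
(5) = (a - 1)*(a^2 - 7*a + 12) = (a - 3)*(a - 1)*(a - 4)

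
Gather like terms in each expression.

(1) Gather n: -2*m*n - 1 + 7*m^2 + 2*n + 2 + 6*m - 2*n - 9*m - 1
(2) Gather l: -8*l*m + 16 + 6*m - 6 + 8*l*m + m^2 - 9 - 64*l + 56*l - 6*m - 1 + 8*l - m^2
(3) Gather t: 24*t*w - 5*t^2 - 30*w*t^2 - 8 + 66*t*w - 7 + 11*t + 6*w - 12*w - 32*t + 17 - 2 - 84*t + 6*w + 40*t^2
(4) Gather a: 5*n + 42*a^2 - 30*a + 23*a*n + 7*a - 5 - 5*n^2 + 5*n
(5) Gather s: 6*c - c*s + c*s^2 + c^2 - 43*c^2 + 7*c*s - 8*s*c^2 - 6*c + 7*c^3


(1) = 7*m^2 - 2*m*n - 3*m
(2) = 0
(3) = t^2*(35 - 30*w) + t*(90*w - 105)
(4) = 42*a^2 + a*(23*n - 23) - 5*n^2 + 10*n - 5
(5) = 7*c^3 - 42*c^2 + c*s^2 + s*(-8*c^2 + 6*c)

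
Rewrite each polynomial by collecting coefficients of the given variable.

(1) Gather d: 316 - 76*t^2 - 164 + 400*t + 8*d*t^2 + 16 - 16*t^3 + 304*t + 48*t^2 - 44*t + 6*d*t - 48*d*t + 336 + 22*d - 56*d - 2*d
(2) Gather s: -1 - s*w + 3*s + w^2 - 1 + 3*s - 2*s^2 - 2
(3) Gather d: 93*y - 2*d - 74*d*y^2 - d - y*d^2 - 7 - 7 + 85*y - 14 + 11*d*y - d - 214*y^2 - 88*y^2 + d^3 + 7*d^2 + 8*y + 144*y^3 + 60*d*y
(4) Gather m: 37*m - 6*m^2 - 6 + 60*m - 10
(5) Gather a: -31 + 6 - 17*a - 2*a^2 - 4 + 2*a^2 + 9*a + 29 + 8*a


(1) = d*(8*t^2 - 42*t - 36) - 16*t^3 - 28*t^2 + 660*t + 504
(2) = -2*s^2 + s*(6 - w) + w^2 - 4
(3) = d^3 + d^2*(7 - y) + d*(-74*y^2 + 71*y - 4) + 144*y^3 - 302*y^2 + 186*y - 28
(4) = -6*m^2 + 97*m - 16
(5) = 0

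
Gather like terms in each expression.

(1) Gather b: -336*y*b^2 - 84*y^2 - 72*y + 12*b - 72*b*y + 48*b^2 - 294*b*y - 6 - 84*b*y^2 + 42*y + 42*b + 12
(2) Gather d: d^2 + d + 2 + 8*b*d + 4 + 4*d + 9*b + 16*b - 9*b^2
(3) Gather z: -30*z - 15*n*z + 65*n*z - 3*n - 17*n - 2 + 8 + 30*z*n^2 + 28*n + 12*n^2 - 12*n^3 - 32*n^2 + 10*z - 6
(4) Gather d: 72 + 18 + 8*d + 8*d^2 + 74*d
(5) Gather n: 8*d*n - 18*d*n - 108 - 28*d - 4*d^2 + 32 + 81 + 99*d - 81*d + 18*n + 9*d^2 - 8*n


(1) = b^2*(48 - 336*y) + b*(-84*y^2 - 366*y + 54) - 84*y^2 - 30*y + 6
(2) = -9*b^2 + 25*b + d^2 + d*(8*b + 5) + 6
(3) = -12*n^3 - 20*n^2 + 8*n + z*(30*n^2 + 50*n - 20)
(4) = 8*d^2 + 82*d + 90
(5) = 5*d^2 - 10*d + n*(10 - 10*d) + 5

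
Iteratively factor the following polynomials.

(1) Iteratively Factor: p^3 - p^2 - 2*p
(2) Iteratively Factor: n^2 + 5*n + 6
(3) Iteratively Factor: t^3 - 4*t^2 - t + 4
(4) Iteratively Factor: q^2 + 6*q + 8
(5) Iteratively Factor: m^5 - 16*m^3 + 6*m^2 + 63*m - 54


(1) = (p - 2)*(p^2 + p) = p*(p - 2)*(p + 1)
(2) = (n + 2)*(n + 3)
(3) = (t - 1)*(t^2 - 3*t - 4) = (t - 4)*(t - 1)*(t + 1)
(4) = (q + 2)*(q + 4)
(5) = (m - 3)*(m^4 + 3*m^3 - 7*m^2 - 15*m + 18) = (m - 3)*(m + 3)*(m^3 - 7*m + 6) = (m - 3)*(m + 3)^2*(m^2 - 3*m + 2) = (m - 3)*(m - 2)*(m + 3)^2*(m - 1)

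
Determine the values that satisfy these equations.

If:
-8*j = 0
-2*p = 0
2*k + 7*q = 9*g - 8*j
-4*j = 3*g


Then:
g = 0
j = 0
k = -7*q/2
p = 0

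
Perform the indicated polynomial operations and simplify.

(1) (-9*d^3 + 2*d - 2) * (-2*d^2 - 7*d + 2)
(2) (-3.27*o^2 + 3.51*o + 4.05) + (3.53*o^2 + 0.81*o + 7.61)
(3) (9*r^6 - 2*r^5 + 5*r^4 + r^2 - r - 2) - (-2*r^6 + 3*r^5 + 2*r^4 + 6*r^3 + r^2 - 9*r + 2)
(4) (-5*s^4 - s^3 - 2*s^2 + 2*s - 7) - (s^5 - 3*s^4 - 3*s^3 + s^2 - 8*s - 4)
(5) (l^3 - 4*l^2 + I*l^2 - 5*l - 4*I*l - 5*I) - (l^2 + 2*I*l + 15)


(1) = 18*d^5 + 63*d^4 - 22*d^3 - 10*d^2 + 18*d - 4
(2) = 0.26*o^2 + 4.32*o + 11.66
(3) = 11*r^6 - 5*r^5 + 3*r^4 - 6*r^3 + 8*r - 4
(4) = -s^5 - 2*s^4 + 2*s^3 - 3*s^2 + 10*s - 3
(5) = l^3 - 5*l^2 + I*l^2 - 5*l - 6*I*l - 15 - 5*I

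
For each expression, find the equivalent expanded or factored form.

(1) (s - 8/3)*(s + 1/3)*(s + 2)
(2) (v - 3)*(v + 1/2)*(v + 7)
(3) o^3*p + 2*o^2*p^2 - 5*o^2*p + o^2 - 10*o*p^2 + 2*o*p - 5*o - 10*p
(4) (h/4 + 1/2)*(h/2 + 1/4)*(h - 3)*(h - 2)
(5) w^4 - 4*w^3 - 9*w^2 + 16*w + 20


(1) = s^3 - s^2/3 - 50*s/9 - 16/9
(2) = v^3 + 9*v^2/2 - 19*v - 21/2
(3) = (o - 5)*(o + 2*p)*(o*p + 1)
(4) = h^4/8 - 5*h^3/16 - 11*h^2/16 + 5*h/4 + 3/4
(5) = (w - 5)*(w - 2)*(w + 1)*(w + 2)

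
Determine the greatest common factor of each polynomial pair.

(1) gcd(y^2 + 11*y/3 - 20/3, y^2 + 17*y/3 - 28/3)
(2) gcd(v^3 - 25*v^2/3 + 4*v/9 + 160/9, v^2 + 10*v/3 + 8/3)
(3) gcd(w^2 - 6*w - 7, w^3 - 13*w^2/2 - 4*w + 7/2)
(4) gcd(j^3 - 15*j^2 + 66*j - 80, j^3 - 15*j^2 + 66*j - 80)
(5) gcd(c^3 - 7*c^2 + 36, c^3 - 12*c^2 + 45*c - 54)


(1) = y - 4/3
(2) = gcd((v - 8)*(v - 5/3)*(v + 4/3), (v + 4/3)*(v + 2)) = v + 4/3
(3) = w^2 - 6*w - 7
(4) = j^3 - 15*j^2 + 66*j - 80
(5) = c^2 - 9*c + 18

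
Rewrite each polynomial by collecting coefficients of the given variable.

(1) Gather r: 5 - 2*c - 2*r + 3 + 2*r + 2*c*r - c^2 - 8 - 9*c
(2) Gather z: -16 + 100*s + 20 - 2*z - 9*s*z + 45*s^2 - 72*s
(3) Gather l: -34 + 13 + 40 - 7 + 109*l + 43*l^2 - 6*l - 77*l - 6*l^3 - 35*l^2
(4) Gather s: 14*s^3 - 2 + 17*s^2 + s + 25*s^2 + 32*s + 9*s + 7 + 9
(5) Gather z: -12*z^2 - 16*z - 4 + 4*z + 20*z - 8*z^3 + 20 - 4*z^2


(1) = -c^2 + 2*c*r - 11*c
(2) = 45*s^2 + 28*s + z*(-9*s - 2) + 4
(3) = -6*l^3 + 8*l^2 + 26*l + 12
(4) = 14*s^3 + 42*s^2 + 42*s + 14
(5) = -8*z^3 - 16*z^2 + 8*z + 16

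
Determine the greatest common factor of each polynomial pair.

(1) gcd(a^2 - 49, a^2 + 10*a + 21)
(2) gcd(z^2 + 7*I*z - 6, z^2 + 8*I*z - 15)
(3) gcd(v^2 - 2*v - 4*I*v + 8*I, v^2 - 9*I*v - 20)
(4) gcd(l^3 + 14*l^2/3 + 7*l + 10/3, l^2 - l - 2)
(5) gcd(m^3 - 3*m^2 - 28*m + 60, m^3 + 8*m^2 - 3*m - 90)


(1) = gcd((a - 7)*(a + 7), (a + 3)*(a + 7)) = a + 7
(2) = gcd((z + I)*(z + 6*I), (z + 3*I)*(z + 5*I)) = 1
(3) = gcd((v - 2)*(v - 4*I), (v - 5*I)*(v - 4*I)) = v - 4*I
(4) = gcd((l + 1)*(l + 5/3)*(l + 2), (l - 2)*(l + 1)) = l + 1
(5) = m + 5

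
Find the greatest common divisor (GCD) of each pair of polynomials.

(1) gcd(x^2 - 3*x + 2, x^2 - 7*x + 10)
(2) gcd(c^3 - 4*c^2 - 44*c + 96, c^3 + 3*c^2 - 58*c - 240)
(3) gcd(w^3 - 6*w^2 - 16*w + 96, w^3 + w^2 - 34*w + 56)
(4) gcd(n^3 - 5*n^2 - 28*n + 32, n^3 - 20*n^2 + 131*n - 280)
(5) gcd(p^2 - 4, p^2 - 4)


(1) = x - 2
(2) = gcd((c - 8)*(c - 2)*(c + 6), (c - 8)*(c + 5)*(c + 6)) = c^2 - 2*c - 48
(3) = gcd((w - 6)*(w - 4)*(w + 4), (w - 4)*(w - 2)*(w + 7)) = w - 4
(4) = gcd((n - 8)*(n - 1)*(n + 4), (n - 8)*(n - 7)*(n - 5)) = n - 8
(5) = gcd((p - 2)*(p + 2), (p - 2)*(p + 2)) = p^2 - 4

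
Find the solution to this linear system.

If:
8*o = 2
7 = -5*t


Then:
o = 1/4
t = -7/5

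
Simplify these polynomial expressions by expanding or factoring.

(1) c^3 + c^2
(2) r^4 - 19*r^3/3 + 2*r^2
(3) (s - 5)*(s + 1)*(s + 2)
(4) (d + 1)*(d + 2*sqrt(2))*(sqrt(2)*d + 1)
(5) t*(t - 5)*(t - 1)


(1) = c^2*(c + 1)
(2) = r^2*(r - 6)*(r - 1/3)
(3) = s^3 - 2*s^2 - 13*s - 10
(4) = sqrt(2)*d^3 + sqrt(2)*d^2 + 5*d^2 + 2*sqrt(2)*d + 5*d + 2*sqrt(2)
(5) = t^3 - 6*t^2 + 5*t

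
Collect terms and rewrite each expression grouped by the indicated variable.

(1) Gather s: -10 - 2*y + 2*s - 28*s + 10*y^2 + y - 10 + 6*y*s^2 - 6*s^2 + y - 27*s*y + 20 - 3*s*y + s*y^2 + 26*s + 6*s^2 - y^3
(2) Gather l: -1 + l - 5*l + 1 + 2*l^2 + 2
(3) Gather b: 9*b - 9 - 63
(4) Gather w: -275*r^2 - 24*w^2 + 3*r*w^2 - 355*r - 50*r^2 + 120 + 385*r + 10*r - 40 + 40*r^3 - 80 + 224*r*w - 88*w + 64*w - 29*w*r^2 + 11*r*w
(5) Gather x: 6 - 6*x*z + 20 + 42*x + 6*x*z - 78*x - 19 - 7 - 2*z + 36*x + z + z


(1) = 6*s^2*y + s*(y^2 - 30*y) - y^3 + 10*y^2
(2) = 2*l^2 - 4*l + 2
(3) = 9*b - 72
(4) = 40*r^3 - 325*r^2 + 40*r + w^2*(3*r - 24) + w*(-29*r^2 + 235*r - 24)
(5) = 0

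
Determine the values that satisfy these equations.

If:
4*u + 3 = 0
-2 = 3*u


Then:
No Solution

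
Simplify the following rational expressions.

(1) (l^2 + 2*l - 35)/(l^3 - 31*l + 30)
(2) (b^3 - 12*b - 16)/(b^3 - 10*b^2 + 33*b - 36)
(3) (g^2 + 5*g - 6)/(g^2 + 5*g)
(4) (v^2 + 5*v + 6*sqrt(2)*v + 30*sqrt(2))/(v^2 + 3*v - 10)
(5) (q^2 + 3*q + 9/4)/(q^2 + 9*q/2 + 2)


(1) = (l + 7)/(l^2 + 5*l - 6)
(2) = (b^2 + 4*b + 4)/(b^2 - 6*b + 9)
(3) = (g^2 + 5*g - 6)/(g^2 + 5*g)
(4) = (v + 6*sqrt(2))/(v - 2)
(5) = (4*q^2 + 12*q + 9)/(4*q^2 + 18*q + 8)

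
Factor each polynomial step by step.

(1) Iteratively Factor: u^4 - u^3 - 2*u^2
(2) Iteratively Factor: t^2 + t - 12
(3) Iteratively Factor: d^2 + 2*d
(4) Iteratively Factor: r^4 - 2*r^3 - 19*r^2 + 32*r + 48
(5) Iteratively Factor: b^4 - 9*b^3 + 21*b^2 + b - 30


(1) = (u)*(u^3 - u^2 - 2*u) = u*(u + 1)*(u^2 - 2*u) = u^2*(u + 1)*(u - 2)
(2) = (t + 4)*(t - 3)
(3) = (d + 2)*(d)
(4) = (r + 4)*(r^3 - 6*r^2 + 5*r + 12) = (r - 3)*(r + 4)*(r^2 - 3*r - 4) = (r - 3)*(r + 1)*(r + 4)*(r - 4)
(5) = (b - 5)*(b^3 - 4*b^2 + b + 6) = (b - 5)*(b - 3)*(b^2 - b - 2) = (b - 5)*(b - 3)*(b - 2)*(b + 1)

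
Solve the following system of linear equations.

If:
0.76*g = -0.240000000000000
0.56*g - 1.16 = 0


Then:
No Solution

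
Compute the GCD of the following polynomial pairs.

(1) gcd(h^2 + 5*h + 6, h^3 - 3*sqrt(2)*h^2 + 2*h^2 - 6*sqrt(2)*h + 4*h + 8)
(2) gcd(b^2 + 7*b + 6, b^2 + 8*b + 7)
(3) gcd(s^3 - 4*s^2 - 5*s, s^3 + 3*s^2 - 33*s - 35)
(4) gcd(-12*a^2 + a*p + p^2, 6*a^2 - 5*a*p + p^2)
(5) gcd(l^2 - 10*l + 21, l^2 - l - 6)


(1) = gcd((h + 2)*(h + 3), (h + 2)*(h - 2*sqrt(2))*(h - sqrt(2))) = h + 2
(2) = gcd((b + 1)*(b + 6), (b + 1)*(b + 7)) = b + 1
(3) = s^2 - 4*s - 5
(4) = -3*a + p
(5) = l - 3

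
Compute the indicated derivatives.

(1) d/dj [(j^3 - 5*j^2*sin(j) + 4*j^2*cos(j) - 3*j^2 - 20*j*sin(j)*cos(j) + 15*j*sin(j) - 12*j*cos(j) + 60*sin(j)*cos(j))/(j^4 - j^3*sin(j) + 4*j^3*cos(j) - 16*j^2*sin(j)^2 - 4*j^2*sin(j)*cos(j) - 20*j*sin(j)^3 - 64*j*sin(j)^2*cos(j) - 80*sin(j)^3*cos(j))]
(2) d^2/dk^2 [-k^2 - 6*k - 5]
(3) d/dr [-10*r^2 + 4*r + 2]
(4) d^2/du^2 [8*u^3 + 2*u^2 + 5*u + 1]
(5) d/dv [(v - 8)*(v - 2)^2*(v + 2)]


(1) = (-4*j*cos(j) - j + 2*sin(j) + 12*cos(j) + 6)/(j + 2*sin(j))^3
(2) = -2
(3) = 4 - 20*r
(4) = 48*u + 4
(5) = 4*v^3 - 30*v^2 + 24*v + 40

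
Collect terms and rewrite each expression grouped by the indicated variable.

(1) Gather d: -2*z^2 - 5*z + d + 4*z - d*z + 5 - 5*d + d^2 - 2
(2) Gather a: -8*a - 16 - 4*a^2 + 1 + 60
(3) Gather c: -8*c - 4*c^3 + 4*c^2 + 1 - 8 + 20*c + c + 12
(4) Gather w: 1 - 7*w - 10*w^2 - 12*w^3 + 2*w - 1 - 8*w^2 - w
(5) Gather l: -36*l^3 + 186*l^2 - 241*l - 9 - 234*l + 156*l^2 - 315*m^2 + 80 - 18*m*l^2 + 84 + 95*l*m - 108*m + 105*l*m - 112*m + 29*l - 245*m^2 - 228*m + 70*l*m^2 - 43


(1) = d^2 + d*(-z - 4) - 2*z^2 - z + 3
(2) = -4*a^2 - 8*a + 45
(3) = -4*c^3 + 4*c^2 + 13*c + 5
(4) = -12*w^3 - 18*w^2 - 6*w
(5) = -36*l^3 + l^2*(342 - 18*m) + l*(70*m^2 + 200*m - 446) - 560*m^2 - 448*m + 112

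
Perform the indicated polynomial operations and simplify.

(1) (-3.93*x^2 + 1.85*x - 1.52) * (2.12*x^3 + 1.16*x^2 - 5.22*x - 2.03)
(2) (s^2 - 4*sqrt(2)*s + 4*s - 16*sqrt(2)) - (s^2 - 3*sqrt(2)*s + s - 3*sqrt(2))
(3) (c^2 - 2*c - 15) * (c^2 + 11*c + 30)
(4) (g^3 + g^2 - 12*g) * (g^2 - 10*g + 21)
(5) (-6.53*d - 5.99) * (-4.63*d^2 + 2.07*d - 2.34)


(1) = -8.3316*x^5 - 0.6368*x^4 + 19.4382*x^3 - 3.4423*x^2 + 4.1789*x + 3.0856
(2) = -sqrt(2)*s + 3*s - 13*sqrt(2)
(3) = c^4 + 9*c^3 - 7*c^2 - 225*c - 450
(4) = g^5 - 9*g^4 - g^3 + 141*g^2 - 252*g
(5) = 30.2339*d^3 + 14.2166*d^2 + 2.8809*d + 14.0166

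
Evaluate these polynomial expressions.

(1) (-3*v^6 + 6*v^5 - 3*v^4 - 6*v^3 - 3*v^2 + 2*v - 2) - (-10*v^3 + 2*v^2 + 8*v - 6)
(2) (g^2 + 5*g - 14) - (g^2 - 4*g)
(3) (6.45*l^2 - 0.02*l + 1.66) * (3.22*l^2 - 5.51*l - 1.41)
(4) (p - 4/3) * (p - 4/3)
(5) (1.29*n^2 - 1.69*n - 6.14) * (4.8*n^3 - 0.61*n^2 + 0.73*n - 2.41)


(1) = -3*v^6 + 6*v^5 - 3*v^4 + 4*v^3 - 5*v^2 - 6*v + 4
(2) = 9*g - 14
(3) = 20.769*l^4 - 35.6039*l^3 - 3.6391*l^2 - 9.1184*l - 2.3406
(4) = p^2 - 8*p/3 + 16/9
(5) = 6.192*n^5 - 8.8989*n^4 - 27.4994*n^3 - 0.5972*n^2 - 0.4093*n + 14.7974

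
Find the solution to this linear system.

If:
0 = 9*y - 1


Then:
y = 1/9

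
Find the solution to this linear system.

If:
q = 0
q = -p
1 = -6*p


Then:
No Solution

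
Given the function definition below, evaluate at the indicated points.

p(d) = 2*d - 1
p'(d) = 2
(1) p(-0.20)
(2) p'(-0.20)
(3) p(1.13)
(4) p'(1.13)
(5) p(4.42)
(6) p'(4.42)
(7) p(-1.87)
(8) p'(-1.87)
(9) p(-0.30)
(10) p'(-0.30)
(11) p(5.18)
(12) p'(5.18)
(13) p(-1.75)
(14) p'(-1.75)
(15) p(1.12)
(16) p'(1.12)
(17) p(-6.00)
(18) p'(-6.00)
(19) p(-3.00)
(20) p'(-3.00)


(1) = -1.40
(2) = 2.00
(3) = 1.26
(4) = 2.00
(5) = 7.84
(6) = 2.00
(7) = -4.74
(8) = 2.00
(9) = -1.60
(10) = 2.00
(11) = 9.36
(12) = 2.00
(13) = -4.50
(14) = 2.00
(15) = 1.24
(16) = 2.00
(17) = -13.00
(18) = 2.00
(19) = -7.00
(20) = 2.00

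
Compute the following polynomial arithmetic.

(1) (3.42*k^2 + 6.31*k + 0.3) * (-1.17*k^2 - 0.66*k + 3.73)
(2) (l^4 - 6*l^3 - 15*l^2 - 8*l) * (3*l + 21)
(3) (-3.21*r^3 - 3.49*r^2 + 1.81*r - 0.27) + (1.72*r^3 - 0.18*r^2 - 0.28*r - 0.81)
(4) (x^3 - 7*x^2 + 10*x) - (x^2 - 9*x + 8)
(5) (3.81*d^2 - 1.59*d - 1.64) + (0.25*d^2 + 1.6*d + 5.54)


(1) = -4.0014*k^4 - 9.6399*k^3 + 8.241*k^2 + 23.3383*k + 1.119
(2) = 3*l^5 + 3*l^4 - 171*l^3 - 339*l^2 - 168*l
(3) = -1.49*r^3 - 3.67*r^2 + 1.53*r - 1.08
(4) = x^3 - 8*x^2 + 19*x - 8
(5) = 4.06*d^2 + 0.01*d + 3.9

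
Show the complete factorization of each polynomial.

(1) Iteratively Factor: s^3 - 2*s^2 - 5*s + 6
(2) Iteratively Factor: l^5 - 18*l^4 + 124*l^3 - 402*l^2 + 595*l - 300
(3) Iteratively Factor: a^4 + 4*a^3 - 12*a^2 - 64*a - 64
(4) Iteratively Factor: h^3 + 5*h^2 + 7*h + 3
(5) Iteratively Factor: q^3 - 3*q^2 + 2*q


(1) = (s + 2)*(s^2 - 4*s + 3) = (s - 1)*(s + 2)*(s - 3)
(2) = (l - 1)*(l^4 - 17*l^3 + 107*l^2 - 295*l + 300) = (l - 5)*(l - 1)*(l^3 - 12*l^2 + 47*l - 60) = (l - 5)^2*(l - 1)*(l^2 - 7*l + 12) = (l - 5)^2*(l - 4)*(l - 1)*(l - 3)
(3) = (a + 2)*(a^3 + 2*a^2 - 16*a - 32) = (a + 2)*(a + 4)*(a^2 - 2*a - 8) = (a - 4)*(a + 2)*(a + 4)*(a + 2)
(4) = (h + 1)*(h^2 + 4*h + 3) = (h + 1)^2*(h + 3)
(5) = (q - 1)*(q^2 - 2*q) = (q - 2)*(q - 1)*(q)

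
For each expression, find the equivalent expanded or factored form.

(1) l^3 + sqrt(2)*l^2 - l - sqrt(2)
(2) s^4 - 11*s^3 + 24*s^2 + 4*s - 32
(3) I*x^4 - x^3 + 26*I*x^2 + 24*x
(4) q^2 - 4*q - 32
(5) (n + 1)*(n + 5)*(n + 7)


(1) = (l - 1)*(l + 1)*(l + sqrt(2))
(2) = (s - 8)*(s - 2)^2*(s + 1)
(3) = x*(x - 4*I)*(x + 6*I)*(I*x + 1)
(4) = (q - 8)*(q + 4)
(5) = n^3 + 13*n^2 + 47*n + 35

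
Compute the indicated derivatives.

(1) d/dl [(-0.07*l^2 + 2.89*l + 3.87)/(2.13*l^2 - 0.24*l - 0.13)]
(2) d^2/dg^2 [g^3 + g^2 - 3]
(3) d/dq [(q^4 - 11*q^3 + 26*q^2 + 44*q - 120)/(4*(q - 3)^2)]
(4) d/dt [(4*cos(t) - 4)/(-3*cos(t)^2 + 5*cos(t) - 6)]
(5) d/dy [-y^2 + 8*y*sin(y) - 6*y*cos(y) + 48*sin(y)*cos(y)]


(1) = (-6.1389*l^2 - 16.468*l + 0.5531)/(4.5369*l^4 - 1.0224*l^3 - 0.4962*l^2 + 0.0624*l + 0.0169)
(2) = 6*g + 2
(3) = (2*q^4 - 23*q^3 + 99*q^2 - 200*q + 108)/(4*(q^3 - 9*q^2 + 27*q - 27))
(4) = 4*(3*sin(t)^2 + 6*cos(t) - 2)*sin(t)/(3*cos(t)^2 - 5*cos(t) + 6)^2
(5) = 6*y*sin(y) + 8*y*cos(y) - 2*y + 8*sin(y) - 6*cos(y) + 48*cos(2*y)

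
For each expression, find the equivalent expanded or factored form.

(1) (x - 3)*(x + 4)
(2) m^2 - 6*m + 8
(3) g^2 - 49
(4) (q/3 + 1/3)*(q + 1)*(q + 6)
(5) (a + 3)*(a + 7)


(1) = x^2 + x - 12
(2) = (m - 4)*(m - 2)
(3) = (g - 7)*(g + 7)
(4) = q^3/3 + 8*q^2/3 + 13*q/3 + 2
(5) = a^2 + 10*a + 21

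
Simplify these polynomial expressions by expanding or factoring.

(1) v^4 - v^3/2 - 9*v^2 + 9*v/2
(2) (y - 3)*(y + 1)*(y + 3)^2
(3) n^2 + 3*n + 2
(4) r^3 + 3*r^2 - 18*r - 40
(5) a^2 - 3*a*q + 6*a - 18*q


(1) = v*(v - 3)*(v - 1/2)*(v + 3)
(2) = y^4 + 4*y^3 - 6*y^2 - 36*y - 27
(3) = (n + 1)*(n + 2)
(4) = (r - 4)*(r + 2)*(r + 5)
(5) = (a + 6)*(a - 3*q)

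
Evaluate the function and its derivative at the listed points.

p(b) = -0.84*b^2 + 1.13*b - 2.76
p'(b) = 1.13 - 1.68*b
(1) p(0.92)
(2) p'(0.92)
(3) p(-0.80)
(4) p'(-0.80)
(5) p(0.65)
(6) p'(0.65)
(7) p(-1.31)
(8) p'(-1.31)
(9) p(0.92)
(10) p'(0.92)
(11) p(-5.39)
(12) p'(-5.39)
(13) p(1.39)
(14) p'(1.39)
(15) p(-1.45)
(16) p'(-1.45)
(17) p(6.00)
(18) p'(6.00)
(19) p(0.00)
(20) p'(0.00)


(1) = -2.43
(2) = -0.42
(3) = -4.20
(4) = 2.47
(5) = -2.38
(6) = 0.04
(7) = -5.68
(8) = 3.33
(9) = -2.43
(10) = -0.42
(11) = -33.25
(12) = 10.19
(13) = -2.81
(14) = -1.21
(15) = -6.16
(16) = 3.57
(17) = -26.22
(18) = -8.95
(19) = -2.76
(20) = 1.13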